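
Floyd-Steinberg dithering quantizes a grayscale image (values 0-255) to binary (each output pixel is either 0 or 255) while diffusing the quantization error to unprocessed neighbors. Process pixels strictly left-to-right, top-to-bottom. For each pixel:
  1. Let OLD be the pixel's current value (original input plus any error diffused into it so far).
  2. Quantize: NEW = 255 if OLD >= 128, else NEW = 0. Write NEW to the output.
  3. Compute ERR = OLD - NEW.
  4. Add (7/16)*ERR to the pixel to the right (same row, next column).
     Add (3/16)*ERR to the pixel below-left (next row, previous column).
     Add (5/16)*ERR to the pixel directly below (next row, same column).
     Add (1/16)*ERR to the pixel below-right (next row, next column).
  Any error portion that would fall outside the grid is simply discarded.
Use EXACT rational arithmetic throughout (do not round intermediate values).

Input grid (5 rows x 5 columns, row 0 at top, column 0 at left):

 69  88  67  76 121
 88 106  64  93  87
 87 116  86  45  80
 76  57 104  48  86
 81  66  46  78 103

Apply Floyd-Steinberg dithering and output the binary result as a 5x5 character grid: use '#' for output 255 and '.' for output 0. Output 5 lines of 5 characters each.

Answer: ....#
#.#..
.#..#
..#..
.#..#

Derivation:
(0,0): OLD=69 → NEW=0, ERR=69
(0,1): OLD=1891/16 → NEW=0, ERR=1891/16
(0,2): OLD=30389/256 → NEW=0, ERR=30389/256
(0,3): OLD=524019/4096 → NEW=0, ERR=524019/4096
(0,4): OLD=11597989/65536 → NEW=255, ERR=-5113691/65536
(1,0): OLD=33721/256 → NEW=255, ERR=-31559/256
(1,1): OLD=236687/2048 → NEW=0, ERR=236687/2048
(1,2): OLD=11995195/65536 → NEW=255, ERR=-4716485/65536
(1,3): OLD=24715551/262144 → NEW=0, ERR=24715551/262144
(1,4): OLD=469176701/4194304 → NEW=0, ERR=469176701/4194304
(2,0): OLD=2298517/32768 → NEW=0, ERR=2298517/32768
(2,1): OLD=169455415/1048576 → NEW=255, ERR=-97931465/1048576
(2,2): OLD=797771877/16777216 → NEW=0, ERR=797771877/16777216
(2,3): OLD=29995675231/268435456 → NEW=0, ERR=29995675231/268435456
(2,4): OLD=729012378841/4294967296 → NEW=255, ERR=-366204281639/4294967296
(3,0): OLD=1349036741/16777216 → NEW=0, ERR=1349036741/16777216
(3,1): OLD=10239858657/134217728 → NEW=0, ERR=10239858657/134217728
(3,2): OLD=718772940795/4294967296 → NEW=255, ERR=-376443719685/4294967296
(3,3): OLD=271087452451/8589934592 → NEW=0, ERR=271087452451/8589934592
(3,4): OLD=11015180956751/137438953472 → NEW=0, ERR=11015180956751/137438953472
(4,0): OLD=258627221099/2147483648 → NEW=0, ERR=258627221099/2147483648
(4,1): OLD=9010666191723/68719476736 → NEW=255, ERR=-8512800375957/68719476736
(4,2): OLD=-27378658837595/1099511627776 → NEW=0, ERR=-27378658837595/1099511627776
(4,3): OLD=1522030619892587/17592186044416 → NEW=0, ERR=1522030619892587/17592186044416
(4,4): OLD=47251039855385965/281474976710656 → NEW=255, ERR=-24525079205831315/281474976710656
Row 0: ....#
Row 1: #.#..
Row 2: .#..#
Row 3: ..#..
Row 4: .#..#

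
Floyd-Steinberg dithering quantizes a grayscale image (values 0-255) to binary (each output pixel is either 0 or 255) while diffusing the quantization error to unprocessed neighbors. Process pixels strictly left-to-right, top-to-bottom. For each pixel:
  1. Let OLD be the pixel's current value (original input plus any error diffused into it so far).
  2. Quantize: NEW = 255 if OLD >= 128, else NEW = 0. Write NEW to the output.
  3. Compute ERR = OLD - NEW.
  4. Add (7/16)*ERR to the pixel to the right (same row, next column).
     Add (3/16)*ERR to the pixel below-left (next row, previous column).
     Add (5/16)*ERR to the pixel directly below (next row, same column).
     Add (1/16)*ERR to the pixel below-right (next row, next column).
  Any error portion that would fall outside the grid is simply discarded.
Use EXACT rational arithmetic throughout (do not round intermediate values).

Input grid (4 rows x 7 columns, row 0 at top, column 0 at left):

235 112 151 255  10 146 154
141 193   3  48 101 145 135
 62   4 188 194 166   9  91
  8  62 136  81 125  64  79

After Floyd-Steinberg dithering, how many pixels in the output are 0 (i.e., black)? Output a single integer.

(0,0): OLD=235 → NEW=255, ERR=-20
(0,1): OLD=413/4 → NEW=0, ERR=413/4
(0,2): OLD=12555/64 → NEW=255, ERR=-3765/64
(0,3): OLD=234765/1024 → NEW=255, ERR=-26355/1024
(0,4): OLD=-20645/16384 → NEW=0, ERR=-20645/16384
(0,5): OLD=38128509/262144 → NEW=255, ERR=-28718211/262144
(0,6): OLD=444895339/4194304 → NEW=0, ERR=444895339/4194304
(1,0): OLD=9863/64 → NEW=255, ERR=-6457/64
(1,1): OLD=86449/512 → NEW=255, ERR=-44111/512
(1,2): OLD=-842939/16384 → NEW=0, ERR=-842939/16384
(1,3): OLD=887041/65536 → NEW=0, ERR=887041/65536
(1,4): OLD=353908739/4194304 → NEW=0, ERR=353908739/4194304
(1,5): OLD=5620045235/33554432 → NEW=255, ERR=-2936334925/33554432
(1,6): OLD=66043111197/536870912 → NEW=0, ERR=66043111197/536870912
(2,0): OLD=117291/8192 → NEW=0, ERR=117291/8192
(2,1): OLD=-8548919/262144 → NEW=0, ERR=-8548919/262144
(2,2): OLD=649311259/4194304 → NEW=255, ERR=-420236261/4194304
(2,3): OLD=5603626371/33554432 → NEW=255, ERR=-2952753789/33554432
(2,4): OLD=37126402323/268435456 → NEW=255, ERR=-31324638957/268435456
(2,5): OLD=-352712675887/8589934592 → NEW=0, ERR=-352712675887/8589934592
(2,6): OLD=14569703189703/137438953472 → NEW=0, ERR=14569703189703/137438953472
(3,0): OLD=26674235/4194304 → NEW=0, ERR=26674235/4194304
(3,1): OLD=1231449951/33554432 → NEW=0, ERR=1231449951/33554432
(3,2): OLD=27436310125/268435456 → NEW=0, ERR=27436310125/268435456
(3,3): OLD=75241833179/1073741824 → NEW=0, ERR=75241833179/1073741824
(3,4): OLD=14567426611259/137438953472 → NEW=0, ERR=14567426611259/137438953472
(3,5): OLD=121081677493153/1099511627776 → NEW=0, ERR=121081677493153/1099511627776
(3,6): OLD=2774995345035519/17592186044416 → NEW=255, ERR=-1711012096290561/17592186044416
Output grid:
  Row 0: #.##.#.  (3 black, running=3)
  Row 1: ##...#.  (4 black, running=7)
  Row 2: ..###..  (4 black, running=11)
  Row 3: ......#  (6 black, running=17)

Answer: 17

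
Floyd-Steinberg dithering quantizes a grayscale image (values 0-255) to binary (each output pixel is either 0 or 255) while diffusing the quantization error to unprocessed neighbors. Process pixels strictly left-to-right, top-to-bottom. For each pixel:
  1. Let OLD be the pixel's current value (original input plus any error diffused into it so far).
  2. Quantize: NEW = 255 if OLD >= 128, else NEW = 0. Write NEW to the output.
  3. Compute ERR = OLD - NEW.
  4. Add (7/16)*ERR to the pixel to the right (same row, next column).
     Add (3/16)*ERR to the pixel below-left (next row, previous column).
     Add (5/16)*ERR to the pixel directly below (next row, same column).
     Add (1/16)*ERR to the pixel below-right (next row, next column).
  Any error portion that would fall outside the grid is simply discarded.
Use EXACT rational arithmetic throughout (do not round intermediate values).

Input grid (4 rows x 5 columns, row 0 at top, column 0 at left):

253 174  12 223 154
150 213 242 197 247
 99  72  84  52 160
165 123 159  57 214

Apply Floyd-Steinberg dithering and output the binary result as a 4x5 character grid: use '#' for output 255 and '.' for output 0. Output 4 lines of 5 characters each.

(0,0): OLD=253 → NEW=255, ERR=-2
(0,1): OLD=1385/8 → NEW=255, ERR=-655/8
(0,2): OLD=-3049/128 → NEW=0, ERR=-3049/128
(0,3): OLD=435361/2048 → NEW=255, ERR=-86879/2048
(0,4): OLD=4438119/32768 → NEW=255, ERR=-3917721/32768
(1,0): OLD=17155/128 → NEW=255, ERR=-15485/128
(1,1): OLD=133013/1024 → NEW=255, ERR=-128107/1024
(1,2): OLD=5464121/32768 → NEW=255, ERR=-2891719/32768
(1,3): OLD=15889669/131072 → NEW=0, ERR=15889669/131072
(1,4): OLD=545309551/2097152 → NEW=255, ERR=10535791/2097152
(2,0): OLD=618295/16384 → NEW=0, ERR=618295/16384
(2,1): OLD=13268429/524288 → NEW=0, ERR=13268429/524288
(2,2): OLD=691269799/8388608 → NEW=0, ERR=691269799/8388608
(2,3): OLD=16289053957/134217728 → NEW=0, ERR=16289053957/134217728
(2,4): OLD=477263235555/2147483648 → NEW=255, ERR=-70345094685/2147483648
(3,0): OLD=1522852807/8388608 → NEW=255, ERR=-616242233/8388608
(3,1): OLD=7823467835/67108864 → NEW=0, ERR=7823467835/67108864
(3,2): OLD=558543913337/2147483648 → NEW=255, ERR=10935583097/2147483648
(3,3): OLD=413013533713/4294967296 → NEW=0, ERR=413013533713/4294967296
(3,4): OLD=17414861537269/68719476736 → NEW=255, ERR=-108605030411/68719476736
Row 0: ##.##
Row 1: ###.#
Row 2: ....#
Row 3: #.#.#

Answer: ##.##
###.#
....#
#.#.#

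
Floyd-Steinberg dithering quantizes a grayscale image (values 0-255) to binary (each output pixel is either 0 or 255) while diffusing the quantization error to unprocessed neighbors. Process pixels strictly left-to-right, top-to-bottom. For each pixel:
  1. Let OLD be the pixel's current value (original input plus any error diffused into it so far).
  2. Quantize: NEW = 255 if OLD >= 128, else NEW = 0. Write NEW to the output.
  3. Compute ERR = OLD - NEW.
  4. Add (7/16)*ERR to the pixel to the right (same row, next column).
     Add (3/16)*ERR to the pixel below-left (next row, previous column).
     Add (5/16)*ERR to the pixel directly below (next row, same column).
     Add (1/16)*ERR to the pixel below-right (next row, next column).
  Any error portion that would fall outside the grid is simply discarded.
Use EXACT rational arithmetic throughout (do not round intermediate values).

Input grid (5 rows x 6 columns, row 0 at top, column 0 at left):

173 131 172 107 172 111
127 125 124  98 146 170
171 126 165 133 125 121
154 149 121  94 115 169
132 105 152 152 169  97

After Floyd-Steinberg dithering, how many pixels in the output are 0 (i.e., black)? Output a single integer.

(0,0): OLD=173 → NEW=255, ERR=-82
(0,1): OLD=761/8 → NEW=0, ERR=761/8
(0,2): OLD=27343/128 → NEW=255, ERR=-5297/128
(0,3): OLD=182057/2048 → NEW=0, ERR=182057/2048
(0,4): OLD=6910495/32768 → NEW=255, ERR=-1445345/32768
(0,5): OLD=48078553/524288 → NEW=0, ERR=48078553/524288
(1,0): OLD=15259/128 → NEW=0, ERR=15259/128
(1,1): OLD=198653/1024 → NEW=255, ERR=-62467/1024
(1,2): OLD=3505921/32768 → NEW=0, ERR=3505921/32768
(1,3): OLD=21198541/131072 → NEW=255, ERR=-12224819/131072
(1,4): OLD=957656487/8388608 → NEW=0, ERR=957656487/8388608
(1,5): OLD=32996885089/134217728 → NEW=255, ERR=-1228635551/134217728
(2,0): OLD=3224623/16384 → NEW=255, ERR=-953297/16384
(2,1): OLD=57143477/524288 → NEW=0, ERR=57143477/524288
(2,2): OLD=1885917407/8388608 → NEW=255, ERR=-253177633/8388608
(2,3): OLD=7968628775/67108864 → NEW=0, ERR=7968628775/67108864
(2,4): OLD=440404656501/2147483648 → NEW=255, ERR=-107203673739/2147483648
(2,5): OLD=3553971842947/34359738368 → NEW=0, ERR=3553971842947/34359738368
(3,0): OLD=1310748543/8388608 → NEW=255, ERR=-828346497/8388608
(3,1): OLD=8761936595/67108864 → NEW=255, ERR=-8350823725/67108864
(3,2): OLD=46280070345/536870912 → NEW=0, ERR=46280070345/536870912
(3,3): OLD=5414213484987/34359738368 → NEW=255, ERR=-3347519798853/34359738368
(3,4): OLD=22977419783835/274877906944 → NEW=0, ERR=22977419783835/274877906944
(3,5): OLD=1032548602342709/4398046511104 → NEW=255, ERR=-88953257988811/4398046511104
(4,0): OLD=83547589713/1073741824 → NEW=0, ERR=83547589713/1073741824
(4,1): OLD=1892305564765/17179869184 → NEW=0, ERR=1892305564765/17179869184
(4,2): OLD=110546602984327/549755813888 → NEW=255, ERR=-29641129557113/549755813888
(4,3): OLD=1046971959303875/8796093022208 → NEW=0, ERR=1046971959303875/8796093022208
(4,4): OLD=33399141796151923/140737488355328 → NEW=255, ERR=-2488917734456717/140737488355328
(4,5): OLD=198534075437385797/2251799813685248 → NEW=0, ERR=198534075437385797/2251799813685248
Output grid:
  Row 0: #.#.#.  (3 black, running=3)
  Row 1: .#.#.#  (3 black, running=6)
  Row 2: #.#.#.  (3 black, running=9)
  Row 3: ##.#.#  (2 black, running=11)
  Row 4: ..#.#.  (4 black, running=15)

Answer: 15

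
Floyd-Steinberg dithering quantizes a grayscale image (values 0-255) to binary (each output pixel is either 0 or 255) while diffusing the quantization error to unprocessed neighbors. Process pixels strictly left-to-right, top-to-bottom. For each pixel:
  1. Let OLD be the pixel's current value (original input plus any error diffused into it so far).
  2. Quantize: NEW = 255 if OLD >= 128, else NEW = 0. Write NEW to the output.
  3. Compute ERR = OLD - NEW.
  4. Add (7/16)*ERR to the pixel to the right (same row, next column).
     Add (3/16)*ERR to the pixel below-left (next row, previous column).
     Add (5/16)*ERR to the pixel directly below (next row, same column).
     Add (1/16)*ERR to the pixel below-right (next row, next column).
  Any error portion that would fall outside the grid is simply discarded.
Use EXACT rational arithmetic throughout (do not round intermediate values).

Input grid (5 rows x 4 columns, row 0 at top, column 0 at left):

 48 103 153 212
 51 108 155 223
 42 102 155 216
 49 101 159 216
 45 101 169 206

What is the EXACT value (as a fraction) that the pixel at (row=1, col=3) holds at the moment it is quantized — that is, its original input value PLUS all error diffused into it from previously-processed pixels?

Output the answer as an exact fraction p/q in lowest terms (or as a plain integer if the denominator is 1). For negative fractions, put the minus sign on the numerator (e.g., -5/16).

(0,0): OLD=48 → NEW=0, ERR=48
(0,1): OLD=124 → NEW=0, ERR=124
(0,2): OLD=829/4 → NEW=255, ERR=-191/4
(0,3): OLD=12231/64 → NEW=255, ERR=-4089/64
(1,0): OLD=357/4 → NEW=0, ERR=357/4
(1,1): OLD=5755/32 → NEW=255, ERR=-2405/32
(1,2): OLD=105439/1024 → NEW=0, ERR=105439/1024
(1,3): OLD=4015689/16384 → NEW=255, ERR=-162231/16384
Target (1,3): original=223, with diffused error = 4015689/16384

Answer: 4015689/16384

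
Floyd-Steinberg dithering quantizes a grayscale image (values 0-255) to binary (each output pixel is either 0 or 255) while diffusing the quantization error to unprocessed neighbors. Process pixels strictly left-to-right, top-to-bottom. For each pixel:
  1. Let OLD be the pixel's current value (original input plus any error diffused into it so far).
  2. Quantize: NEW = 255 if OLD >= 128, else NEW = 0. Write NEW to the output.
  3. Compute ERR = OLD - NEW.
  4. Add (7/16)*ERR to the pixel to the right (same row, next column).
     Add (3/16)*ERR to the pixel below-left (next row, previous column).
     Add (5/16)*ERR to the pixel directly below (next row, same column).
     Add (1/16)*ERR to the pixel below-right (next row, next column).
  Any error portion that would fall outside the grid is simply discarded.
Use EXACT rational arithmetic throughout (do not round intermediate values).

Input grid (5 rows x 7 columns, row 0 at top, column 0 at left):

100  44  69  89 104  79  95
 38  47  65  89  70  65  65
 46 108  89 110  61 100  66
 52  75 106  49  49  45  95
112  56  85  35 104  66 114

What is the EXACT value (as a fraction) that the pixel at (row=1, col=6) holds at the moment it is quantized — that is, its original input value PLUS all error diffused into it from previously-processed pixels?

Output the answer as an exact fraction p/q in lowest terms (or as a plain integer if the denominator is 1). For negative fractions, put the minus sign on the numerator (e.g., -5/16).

(0,0): OLD=100 → NEW=0, ERR=100
(0,1): OLD=351/4 → NEW=0, ERR=351/4
(0,2): OLD=6873/64 → NEW=0, ERR=6873/64
(0,3): OLD=139247/1024 → NEW=255, ERR=-121873/1024
(0,4): OLD=850825/16384 → NEW=0, ERR=850825/16384
(0,5): OLD=26665151/262144 → NEW=0, ERR=26665151/262144
(0,6): OLD=585114937/4194304 → NEW=255, ERR=-484432583/4194304
(1,0): OLD=5485/64 → NEW=0, ERR=5485/64
(1,1): OLD=70811/512 → NEW=255, ERR=-59749/512
(1,2): OLD=502551/16384 → NEW=0, ERR=502551/16384
(1,3): OLD=5352699/65536 → NEW=0, ERR=5352699/65536
(1,4): OLD=560338817/4194304 → NEW=255, ERR=-509208703/4194304
(1,5): OLD=847670385/33554432 → NEW=0, ERR=847670385/33554432
(1,6): OLD=24866137983/536870912 → NEW=0, ERR=24866137983/536870912
Target (1,6): original=65, with diffused error = 24866137983/536870912

Answer: 24866137983/536870912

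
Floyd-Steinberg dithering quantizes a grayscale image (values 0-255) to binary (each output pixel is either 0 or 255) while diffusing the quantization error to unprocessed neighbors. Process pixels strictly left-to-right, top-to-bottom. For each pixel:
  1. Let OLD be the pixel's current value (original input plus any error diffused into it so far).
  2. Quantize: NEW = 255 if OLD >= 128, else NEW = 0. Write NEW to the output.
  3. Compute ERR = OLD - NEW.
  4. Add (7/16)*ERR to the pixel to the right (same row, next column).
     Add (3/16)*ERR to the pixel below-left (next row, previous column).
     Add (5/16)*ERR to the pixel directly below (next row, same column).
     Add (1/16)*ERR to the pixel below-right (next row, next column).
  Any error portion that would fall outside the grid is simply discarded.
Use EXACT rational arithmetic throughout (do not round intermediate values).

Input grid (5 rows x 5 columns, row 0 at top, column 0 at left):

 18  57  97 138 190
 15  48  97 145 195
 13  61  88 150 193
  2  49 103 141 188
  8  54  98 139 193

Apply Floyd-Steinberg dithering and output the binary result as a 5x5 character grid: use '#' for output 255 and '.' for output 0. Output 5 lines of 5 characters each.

(0,0): OLD=18 → NEW=0, ERR=18
(0,1): OLD=519/8 → NEW=0, ERR=519/8
(0,2): OLD=16049/128 → NEW=0, ERR=16049/128
(0,3): OLD=394967/2048 → NEW=255, ERR=-127273/2048
(0,4): OLD=5335009/32768 → NEW=255, ERR=-3020831/32768
(1,0): OLD=4197/128 → NEW=0, ERR=4197/128
(1,1): OLD=109827/1024 → NEW=0, ERR=109827/1024
(1,2): OLD=5751039/32768 → NEW=255, ERR=-2604801/32768
(1,3): OLD=10663091/131072 → NEW=0, ERR=10663091/131072
(1,4): OLD=415024185/2097152 → NEW=255, ERR=-119749575/2097152
(2,0): OLD=710353/16384 → NEW=0, ERR=710353/16384
(2,1): OLD=52758859/524288 → NEW=0, ERR=52758859/524288
(2,2): OLD=1083313953/8388608 → NEW=255, ERR=-1055781087/8388608
(2,3): OLD=14050556755/134217728 → NEW=0, ERR=14050556755/134217728
(2,4): OLD=485417382533/2147483648 → NEW=255, ERR=-62190947707/2147483648
(3,0): OLD=288710273/8388608 → NEW=0, ERR=288710273/8388608
(3,1): OLD=5007353389/67108864 → NEW=0, ERR=5007353389/67108864
(3,2): OLD=262489214399/2147483648 → NEW=0, ERR=262489214399/2147483648
(3,3): OLD=918667418711/4294967296 → NEW=255, ERR=-176549241769/4294967296
(3,4): OLD=11511125273075/68719476736 → NEW=255, ERR=-6012341294605/68719476736
(4,0): OLD=35160405679/1073741824 → NEW=0, ERR=35160405679/1073741824
(4,1): OLD=4010225566703/34359738368 → NEW=0, ERR=4010225566703/34359738368
(4,2): OLD=101273369012577/549755813888 → NEW=255, ERR=-38914363528863/549755813888
(4,3): OLD=760165918468335/8796093022208 → NEW=0, ERR=760165918468335/8796093022208
(4,4): OLD=28274025406166537/140737488355328 → NEW=255, ERR=-7614034124442103/140737488355328
Row 0: ...##
Row 1: ..#.#
Row 2: ..#.#
Row 3: ...##
Row 4: ..#.#

Answer: ...##
..#.#
..#.#
...##
..#.#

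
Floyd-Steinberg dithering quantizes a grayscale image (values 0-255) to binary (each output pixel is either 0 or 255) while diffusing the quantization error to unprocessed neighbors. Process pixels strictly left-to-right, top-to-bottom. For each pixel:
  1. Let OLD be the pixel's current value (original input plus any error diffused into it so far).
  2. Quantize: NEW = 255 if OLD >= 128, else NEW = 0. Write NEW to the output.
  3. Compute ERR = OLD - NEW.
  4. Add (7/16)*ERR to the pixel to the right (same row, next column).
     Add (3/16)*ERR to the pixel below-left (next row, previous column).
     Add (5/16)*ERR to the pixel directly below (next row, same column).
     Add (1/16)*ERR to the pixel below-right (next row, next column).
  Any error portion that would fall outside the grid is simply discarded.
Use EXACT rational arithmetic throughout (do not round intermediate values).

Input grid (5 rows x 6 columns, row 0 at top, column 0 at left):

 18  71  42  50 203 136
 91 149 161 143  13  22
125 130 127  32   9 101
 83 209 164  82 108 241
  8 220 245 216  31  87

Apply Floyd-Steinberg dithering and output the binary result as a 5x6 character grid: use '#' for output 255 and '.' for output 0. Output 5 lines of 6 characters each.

Answer: ....##
.###..
#.....
.##.##
.###..

Derivation:
(0,0): OLD=18 → NEW=0, ERR=18
(0,1): OLD=631/8 → NEW=0, ERR=631/8
(0,2): OLD=9793/128 → NEW=0, ERR=9793/128
(0,3): OLD=170951/2048 → NEW=0, ERR=170951/2048
(0,4): OLD=7848561/32768 → NEW=255, ERR=-507279/32768
(0,5): OLD=67752215/524288 → NEW=255, ERR=-65941225/524288
(1,0): OLD=14261/128 → NEW=0, ERR=14261/128
(1,1): OLD=243571/1024 → NEW=255, ERR=-17549/1024
(1,2): OLD=6487791/32768 → NEW=255, ERR=-1868049/32768
(1,3): OLD=19139523/131072 → NEW=255, ERR=-14283837/131072
(1,4): OLD=-485538071/8388608 → NEW=0, ERR=-485538071/8388608
(1,5): OLD=-5851137905/134217728 → NEW=0, ERR=-5851137905/134217728
(2,0): OLD=2565793/16384 → NEW=255, ERR=-1612127/16384
(2,1): OLD=40826491/524288 → NEW=0, ERR=40826491/524288
(2,2): OLD=1021303601/8388608 → NEW=0, ERR=1021303601/8388608
(2,3): OLD=2469214953/67108864 → NEW=0, ERR=2469214953/67108864
(2,4): OLD=-17126746309/2147483648 → NEW=0, ERR=-17126746309/2147483648
(2,5): OLD=2758057572429/34359738368 → NEW=0, ERR=2758057572429/34359738368
(3,0): OLD=560793617/8388608 → NEW=0, ERR=560793617/8388608
(3,1): OLD=18740840765/67108864 → NEW=255, ERR=1628080445/67108864
(3,2): OLD=120487900999/536870912 → NEW=255, ERR=-16414181561/536870912
(3,3): OLD=2963049337877/34359738368 → NEW=0, ERR=2963049337877/34359738368
(3,4): OLD=44141622166773/274877906944 → NEW=255, ERR=-25952244103947/274877906944
(3,5): OLD=986393579818043/4398046511104 → NEW=255, ERR=-135108280513477/4398046511104
(4,0): OLD=35905920607/1073741824 → NEW=0, ERR=35905920607/1073741824
(4,1): OLD=4134455593939/17179869184 → NEW=255, ERR=-246411047981/17179869184
(4,2): OLD=135710606832777/549755813888 → NEW=255, ERR=-4477125708663/549755813888
(4,3): OLD=1933138573324301/8796093022208 → NEW=255, ERR=-309865147338739/8796093022208
(4,4): OLD=-2010662001571875/140737488355328 → NEW=0, ERR=-2010662001571875/140737488355328
(4,5): OLD=146927075916236267/2251799813685248 → NEW=0, ERR=146927075916236267/2251799813685248
Row 0: ....##
Row 1: .###..
Row 2: #.....
Row 3: .##.##
Row 4: .###..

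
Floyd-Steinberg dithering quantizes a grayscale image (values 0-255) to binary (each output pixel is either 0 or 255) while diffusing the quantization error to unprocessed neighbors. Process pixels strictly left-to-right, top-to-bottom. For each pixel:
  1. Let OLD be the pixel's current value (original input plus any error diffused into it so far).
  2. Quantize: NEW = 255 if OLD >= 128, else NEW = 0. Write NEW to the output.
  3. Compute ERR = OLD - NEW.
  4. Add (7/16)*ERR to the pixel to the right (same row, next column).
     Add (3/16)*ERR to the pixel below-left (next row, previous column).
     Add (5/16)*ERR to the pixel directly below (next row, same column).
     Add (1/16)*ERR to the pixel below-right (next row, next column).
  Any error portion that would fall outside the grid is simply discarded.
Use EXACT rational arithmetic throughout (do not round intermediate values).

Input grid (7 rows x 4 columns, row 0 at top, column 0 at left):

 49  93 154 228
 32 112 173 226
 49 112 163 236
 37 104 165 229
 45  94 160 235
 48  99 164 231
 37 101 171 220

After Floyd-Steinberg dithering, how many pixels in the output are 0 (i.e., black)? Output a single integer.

(0,0): OLD=49 → NEW=0, ERR=49
(0,1): OLD=1831/16 → NEW=0, ERR=1831/16
(0,2): OLD=52241/256 → NEW=255, ERR=-13039/256
(0,3): OLD=842615/4096 → NEW=255, ERR=-201865/4096
(1,0): OLD=17605/256 → NEW=0, ERR=17605/256
(1,1): OLD=350947/2048 → NEW=255, ERR=-171293/2048
(1,2): OLD=7759647/65536 → NEW=0, ERR=7759647/65536
(1,3): OLD=271808521/1048576 → NEW=255, ERR=4421641/1048576
(2,0): OLD=1795953/32768 → NEW=0, ERR=1795953/32768
(2,1): OLD=142962795/1048576 → NEW=255, ERR=-124424085/1048576
(2,2): OLD=301256535/2097152 → NEW=255, ERR=-233517225/2097152
(2,3): OLD=6576750491/33554432 → NEW=255, ERR=-1979629669/33554432
(3,0): OLD=534837217/16777216 → NEW=0, ERR=534837217/16777216
(3,1): OLD=17022335679/268435456 → NEW=0, ERR=17022335679/268435456
(3,2): OLD=599011251777/4294967296 → NEW=255, ERR=-496205408703/4294967296
(3,3): OLD=10518116046663/68719476736 → NEW=255, ERR=-7005350521017/68719476736
(4,0): OLD=287127512717/4294967296 → NEW=0, ERR=287127512717/4294967296
(4,1): OLD=4239806178983/34359738368 → NEW=0, ERR=4239806178983/34359738368
(4,2): OLD=178924380624455/1099511627776 → NEW=255, ERR=-101451084458425/1099511627776
(4,3): OLD=2736549502919457/17592186044416 → NEW=255, ERR=-1749457938406623/17592186044416
(5,0): OLD=50592798112253/549755813888 → NEW=0, ERR=50592798112253/549755813888
(5,1): OLD=2897445970486283/17592186044416 → NEW=255, ERR=-1588561470839797/17592186044416
(5,2): OLD=745258939887951/8796093022208 → NEW=0, ERR=745258939887951/8796093022208
(5,3): OLD=65083837735224935/281474976710656 → NEW=255, ERR=-6692281325992345/281474976710656
(6,0): OLD=13743737423735361/281474976710656 → NEW=0, ERR=13743737423735361/281474976710656
(6,1): OLD=521433177526100695/4503599627370496 → NEW=0, ERR=521433177526100695/4503599627370496
(6,2): OLD=17151842469098915889/72057594037927936 → NEW=255, ERR=-1222844010572707791/72057594037927936
(6,3): OLD=242621864077789273175/1152921504606846976 → NEW=255, ERR=-51373119596956705705/1152921504606846976
Output grid:
  Row 0: ..##  (2 black, running=2)
  Row 1: .#.#  (2 black, running=4)
  Row 2: .###  (1 black, running=5)
  Row 3: ..##  (2 black, running=7)
  Row 4: ..##  (2 black, running=9)
  Row 5: .#.#  (2 black, running=11)
  Row 6: ..##  (2 black, running=13)

Answer: 13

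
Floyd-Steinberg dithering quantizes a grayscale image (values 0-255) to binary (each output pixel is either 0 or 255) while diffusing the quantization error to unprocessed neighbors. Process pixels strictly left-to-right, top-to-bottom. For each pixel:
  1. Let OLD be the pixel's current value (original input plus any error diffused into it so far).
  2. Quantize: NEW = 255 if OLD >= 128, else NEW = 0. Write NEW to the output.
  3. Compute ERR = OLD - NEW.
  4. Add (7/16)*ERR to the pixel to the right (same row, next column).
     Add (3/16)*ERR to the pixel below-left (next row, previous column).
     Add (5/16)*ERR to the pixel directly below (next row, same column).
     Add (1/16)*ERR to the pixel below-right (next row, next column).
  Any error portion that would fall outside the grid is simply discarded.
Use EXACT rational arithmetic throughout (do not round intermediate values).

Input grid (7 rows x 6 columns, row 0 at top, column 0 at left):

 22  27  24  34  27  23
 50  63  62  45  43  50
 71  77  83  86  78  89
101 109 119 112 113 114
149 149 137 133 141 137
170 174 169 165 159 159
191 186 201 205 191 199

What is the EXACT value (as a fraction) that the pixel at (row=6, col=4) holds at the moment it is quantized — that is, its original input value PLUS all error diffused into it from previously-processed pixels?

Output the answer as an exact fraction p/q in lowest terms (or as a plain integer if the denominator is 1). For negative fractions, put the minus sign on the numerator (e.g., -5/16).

(0,0): OLD=22 → NEW=0, ERR=22
(0,1): OLD=293/8 → NEW=0, ERR=293/8
(0,2): OLD=5123/128 → NEW=0, ERR=5123/128
(0,3): OLD=105493/2048 → NEW=0, ERR=105493/2048
(0,4): OLD=1623187/32768 → NEW=0, ERR=1623187/32768
(0,5): OLD=23420933/524288 → NEW=0, ERR=23420933/524288
(1,0): OLD=8159/128 → NEW=0, ERR=8159/128
(1,1): OLD=113881/1024 → NEW=0, ERR=113881/1024
(1,2): OLD=4427277/32768 → NEW=255, ERR=-3928563/32768
(1,3): OLD=2678377/131072 → NEW=0, ERR=2678377/131072
(1,4): OLD=662828667/8388608 → NEW=0, ERR=662828667/8388608
(1,5): OLD=13639897581/134217728 → NEW=0, ERR=13639897581/134217728
(2,0): OLD=1831267/16384 → NEW=0, ERR=1831267/16384
(2,1): OLD=74531889/524288 → NEW=255, ERR=-59161551/524288
(2,2): OLD=58286163/8388608 → NEW=0, ERR=58286163/8388608
(2,3): OLD=6895291131/67108864 → NEW=0, ERR=6895291131/67108864
(2,4): OLD=360726444529/2147483648 → NEW=255, ERR=-186881885711/2147483648
(2,5): OLD=3010719460007/34359738368 → NEW=0, ERR=3010719460007/34359738368
(3,0): OLD=962767475/8388608 → NEW=0, ERR=962767475/8388608
(3,1): OLD=8874323895/67108864 → NEW=255, ERR=-8238436425/67108864
(3,2): OLD=42775431733/536870912 → NEW=0, ERR=42775431733/536870912
(3,3): OLD=5603524967295/34359738368 → NEW=255, ERR=-3158208316545/34359738368
(3,4): OLD=18813472667871/274877906944 → NEW=0, ERR=18813472667871/274877906944
(3,5): OLD=729579507970225/4398046511104 → NEW=255, ERR=-391922352361295/4398046511104
(4,0): OLD=173782921501/1073741824 → NEW=255, ERR=-100021243619/1073741824
(4,1): OLD=1580463716281/17179869184 → NEW=0, ERR=1580463716281/17179869184
(4,2): OLD=97438472285915/549755813888 → NEW=255, ERR=-42749260255525/549755813888
(4,3): OLD=774661762943207/8796093022208 → NEW=0, ERR=774661762943207/8796093022208
(4,4): OLD=25116738382359767/140737488355328 → NEW=255, ERR=-10771321148248873/140737488355328
(4,5): OLD=180022248065279617/2251799813685248 → NEW=0, ERR=180022248065279617/2251799813685248
(5,0): OLD=43468935839803/274877906944 → NEW=255, ERR=-26624930430917/274877906944
(5,1): OLD=1231186696936811/8796093022208 → NEW=255, ERR=-1011817023726229/8796093022208
(5,2): OLD=8207579128545161/70368744177664 → NEW=0, ERR=8207579128545161/70368744177664
(5,3): OLD=505168244022993715/2251799813685248 → NEW=255, ERR=-69040708466744525/2251799813685248
(5,4): OLD=640246028799681155/4503599627370496 → NEW=255, ERR=-508171876179795325/4503599627370496
(5,5): OLD=9355494522680806783/72057594037927936 → NEW=255, ERR=-9019191956990816897/72057594037927936
(6,0): OLD=19585420335742241/140737488355328 → NEW=255, ERR=-16302639194866399/140737488355328
(6,1): OLD=259384439473934477/2251799813685248 → NEW=0, ERR=259384439473934477/2251799813685248
(6,2): OLD=2476136163555594117/9007199254740992 → NEW=255, ERR=179300353596641157/9007199254740992
(6,3): OLD=27419440732767060017/144115188075855872 → NEW=255, ERR=-9329932226576187343/144115188075855872
(6,4): OLD=235265231901198430449/2305843009213693952 → NEW=0, ERR=235265231901198430449/2305843009213693952
Target (6,4): original=191, with diffused error = 235265231901198430449/2305843009213693952

Answer: 235265231901198430449/2305843009213693952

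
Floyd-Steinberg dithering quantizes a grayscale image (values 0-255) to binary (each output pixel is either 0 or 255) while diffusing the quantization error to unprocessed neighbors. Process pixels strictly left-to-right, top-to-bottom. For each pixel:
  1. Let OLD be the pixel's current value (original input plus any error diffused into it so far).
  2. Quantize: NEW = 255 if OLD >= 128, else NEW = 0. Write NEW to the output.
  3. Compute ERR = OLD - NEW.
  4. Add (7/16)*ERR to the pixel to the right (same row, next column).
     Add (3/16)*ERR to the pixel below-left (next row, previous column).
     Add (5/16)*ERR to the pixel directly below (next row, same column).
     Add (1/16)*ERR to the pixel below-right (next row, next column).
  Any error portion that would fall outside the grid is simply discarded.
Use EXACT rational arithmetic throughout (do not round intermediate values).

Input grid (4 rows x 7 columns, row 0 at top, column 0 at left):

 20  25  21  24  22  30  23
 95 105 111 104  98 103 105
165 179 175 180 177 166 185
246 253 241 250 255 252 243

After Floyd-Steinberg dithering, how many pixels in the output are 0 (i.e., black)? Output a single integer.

(0,0): OLD=20 → NEW=0, ERR=20
(0,1): OLD=135/4 → NEW=0, ERR=135/4
(0,2): OLD=2289/64 → NEW=0, ERR=2289/64
(0,3): OLD=40599/1024 → NEW=0, ERR=40599/1024
(0,4): OLD=644641/16384 → NEW=0, ERR=644641/16384
(0,5): OLD=12376807/262144 → NEW=0, ERR=12376807/262144
(0,6): OLD=183106641/4194304 → NEW=0, ERR=183106641/4194304
(1,0): OLD=6885/64 → NEW=0, ERR=6885/64
(1,1): OLD=87331/512 → NEW=255, ERR=-43229/512
(1,2): OLD=1552895/16384 → NEW=0, ERR=1552895/16384
(1,3): OLD=10975267/65536 → NEW=255, ERR=-5736413/65536
(1,4): OLD=349517273/4194304 → NEW=0, ERR=349517273/4194304
(1,5): OLD=5531663241/33554432 → NEW=255, ERR=-3024716919/33554432
(1,6): OLD=44106924263/536870912 → NEW=0, ERR=44106924263/536870912
(2,0): OLD=1497393/8192 → NEW=255, ERR=-591567/8192
(2,1): OLD=38146443/262144 → NEW=255, ERR=-28700277/262144
(2,2): OLD=566362657/4194304 → NEW=255, ERR=-503184863/4194304
(2,3): OLD=4083871129/33554432 → NEW=0, ERR=4083871129/33554432
(2,4): OLD=62791373017/268435456 → NEW=255, ERR=-5659668263/268435456
(2,5): OLD=1281775416803/8589934592 → NEW=255, ERR=-908657904157/8589934592
(2,6): OLD=21819827472997/137438953472 → NEW=255, ERR=-13227105662363/137438953472
(3,0): OLD=851047233/4194304 → NEW=255, ERR=-218500287/4194304
(3,1): OLD=5670290765/33554432 → NEW=255, ERR=-2886089395/33554432
(3,2): OLD=48816923719/268435456 → NEW=255, ERR=-19634117561/268435456
(3,3): OLD=262618752553/1073741824 → NEW=255, ERR=-11185412567/1073741824
(3,4): OLD=31834500406081/137438953472 → NEW=255, ERR=-3212432729279/137438953472
(3,5): OLD=208197565911923/1099511627776 → NEW=255, ERR=-72177899170957/1099511627776
(3,6): OLD=3124263476369773/17592186044416 → NEW=255, ERR=-1361743964956307/17592186044416
Output grid:
  Row 0: .......  (7 black, running=7)
  Row 1: .#.#.#.  (4 black, running=11)
  Row 2: ###.###  (1 black, running=12)
  Row 3: #######  (0 black, running=12)

Answer: 12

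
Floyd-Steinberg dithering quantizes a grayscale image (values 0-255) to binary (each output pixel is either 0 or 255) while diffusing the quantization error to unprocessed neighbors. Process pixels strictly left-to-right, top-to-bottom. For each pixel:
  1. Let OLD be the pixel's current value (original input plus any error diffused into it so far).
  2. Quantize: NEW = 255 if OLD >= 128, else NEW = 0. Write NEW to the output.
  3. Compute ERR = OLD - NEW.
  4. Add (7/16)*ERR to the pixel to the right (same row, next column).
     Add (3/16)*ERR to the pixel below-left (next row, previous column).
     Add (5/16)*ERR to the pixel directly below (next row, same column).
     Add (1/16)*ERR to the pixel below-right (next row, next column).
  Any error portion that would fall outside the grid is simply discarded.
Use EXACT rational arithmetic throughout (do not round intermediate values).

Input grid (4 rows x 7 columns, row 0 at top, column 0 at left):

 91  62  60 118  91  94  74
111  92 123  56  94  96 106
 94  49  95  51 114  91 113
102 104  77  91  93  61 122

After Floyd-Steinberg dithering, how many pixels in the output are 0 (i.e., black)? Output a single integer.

Answer: 18

Derivation:
(0,0): OLD=91 → NEW=0, ERR=91
(0,1): OLD=1629/16 → NEW=0, ERR=1629/16
(0,2): OLD=26763/256 → NEW=0, ERR=26763/256
(0,3): OLD=670669/4096 → NEW=255, ERR=-373811/4096
(0,4): OLD=3347099/65536 → NEW=0, ERR=3347099/65536
(0,5): OLD=121995837/1048576 → NEW=0, ERR=121995837/1048576
(0,6): OLD=2095484843/16777216 → NEW=0, ERR=2095484843/16777216
(1,0): OLD=40583/256 → NEW=255, ERR=-24697/256
(1,1): OLD=218929/2048 → NEW=0, ERR=218929/2048
(1,2): OLD=12562565/65536 → NEW=255, ERR=-4149115/65536
(1,3): OLD=4166049/262144 → NEW=0, ERR=4166049/262144
(1,4): OLD=2231767491/16777216 → NEW=255, ERR=-2046422589/16777216
(1,5): OLD=14173912243/134217728 → NEW=0, ERR=14173912243/134217728
(1,6): OLD=426285513245/2147483648 → NEW=255, ERR=-121322816995/2147483648
(2,0): OLD=2749099/32768 → NEW=0, ERR=2749099/32768
(2,1): OLD=106126473/1048576 → NEW=0, ERR=106126473/1048576
(2,2): OLD=2166875867/16777216 → NEW=255, ERR=-2111314213/16777216
(2,3): OLD=-3478648381/134217728 → NEW=0, ERR=-3478648381/134217728
(2,4): OLD=91630223731/1073741824 → NEW=0, ERR=91630223731/1073741824
(2,5): OLD=4917561760785/34359738368 → NEW=255, ERR=-3844171523055/34359738368
(2,6): OLD=29135902482567/549755813888 → NEW=0, ERR=29135902482567/549755813888
(3,0): OLD=2469511291/16777216 → NEW=255, ERR=-1808678789/16777216
(3,1): OLD=9410124895/134217728 → NEW=0, ERR=9410124895/134217728
(3,2): OLD=74961395021/1073741824 → NEW=0, ERR=74961395021/1073741824
(3,3): OLD=522179621803/4294967296 → NEW=0, ERR=522179621803/4294967296
(3,4): OLD=82607136754811/549755813888 → NEW=255, ERR=-57580595786629/549755813888
(3,5): OLD=-19856917999071/4398046511104 → NEW=0, ERR=-19856917999071/4398046511104
(3,6): OLD=9119370508033151/70368744177664 → NEW=255, ERR=-8824659257271169/70368744177664
Output grid:
  Row 0: ...#...  (6 black, running=6)
  Row 1: #.#.#.#  (3 black, running=9)
  Row 2: ..#..#.  (5 black, running=14)
  Row 3: #...#.#  (4 black, running=18)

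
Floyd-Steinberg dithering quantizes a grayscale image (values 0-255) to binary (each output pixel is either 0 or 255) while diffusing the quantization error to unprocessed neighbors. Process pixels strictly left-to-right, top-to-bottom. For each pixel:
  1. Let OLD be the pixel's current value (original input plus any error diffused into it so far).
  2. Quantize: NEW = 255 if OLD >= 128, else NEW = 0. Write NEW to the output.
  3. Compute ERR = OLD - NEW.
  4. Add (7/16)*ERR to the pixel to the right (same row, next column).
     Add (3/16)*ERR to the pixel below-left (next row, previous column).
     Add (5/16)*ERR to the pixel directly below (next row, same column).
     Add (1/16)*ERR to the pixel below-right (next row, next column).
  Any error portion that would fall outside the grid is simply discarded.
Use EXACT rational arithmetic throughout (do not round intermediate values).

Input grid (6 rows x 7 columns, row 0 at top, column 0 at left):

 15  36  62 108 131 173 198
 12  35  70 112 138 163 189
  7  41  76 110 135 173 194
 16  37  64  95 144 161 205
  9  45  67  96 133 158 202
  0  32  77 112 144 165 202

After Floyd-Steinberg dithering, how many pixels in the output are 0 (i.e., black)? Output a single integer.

(0,0): OLD=15 → NEW=0, ERR=15
(0,1): OLD=681/16 → NEW=0, ERR=681/16
(0,2): OLD=20639/256 → NEW=0, ERR=20639/256
(0,3): OLD=586841/4096 → NEW=255, ERR=-457639/4096
(0,4): OLD=5381743/65536 → NEW=0, ERR=5381743/65536
(0,5): OLD=219075849/1048576 → NEW=255, ERR=-48311031/1048576
(0,6): OLD=2983711551/16777216 → NEW=255, ERR=-1294478529/16777216
(1,0): OLD=6315/256 → NEW=0, ERR=6315/256
(1,1): OLD=153901/2048 → NEW=0, ERR=153901/2048
(1,2): OLD=7194673/65536 → NEW=0, ERR=7194673/65536
(1,3): OLD=38155229/262144 → NEW=255, ERR=-28691491/262144
(1,4): OLD=1680344823/16777216 → NEW=0, ERR=1680344823/16777216
(1,5): OLD=24573400615/134217728 → NEW=255, ERR=-9652120025/134217728
(1,6): OLD=280346616169/2147483648 → NEW=255, ERR=-267261714071/2147483648
(2,0): OLD=943679/32768 → NEW=0, ERR=943679/32768
(2,1): OLD=104027941/1048576 → NEW=0, ERR=104027941/1048576
(2,2): OLD=2313337263/16777216 → NEW=255, ERR=-1964852817/16777216
(2,3): OLD=6737762039/134217728 → NEW=0, ERR=6737762039/134217728
(2,4): OLD=180321008103/1073741824 → NEW=255, ERR=-93483157017/1073741824
(2,5): OLD=3276599932557/34359738368 → NEW=0, ERR=3276599932557/34359738368
(2,6): OLD=105736947570091/549755813888 → NEW=255, ERR=-34450784971349/549755813888
(3,0): OLD=731507919/16777216 → NEW=0, ERR=731507919/16777216
(3,1): OLD=8981753891/134217728 → NEW=0, ERR=8981753891/134217728
(3,2): OLD=77622990297/1073741824 → NEW=0, ERR=77622990297/1073741824
(3,3): OLD=509689733695/4294967296 → NEW=0, ERR=509689733695/4294967296
(3,4): OLD=104304824043727/549755813888 → NEW=255, ERR=-35882908497713/549755813888
(3,5): OLD=637951440194653/4398046511104 → NEW=255, ERR=-483550420136867/4398046511104
(3,6): OLD=10082113007976387/70368744177664 → NEW=255, ERR=-7861916757327933/70368744177664
(4,0): OLD=75532931265/2147483648 → NEW=0, ERR=75532931265/2147483648
(4,1): OLD=3352830012109/34359738368 → NEW=0, ERR=3352830012109/34359738368
(4,2): OLD=87255010667555/549755813888 → NEW=255, ERR=-52932721873885/549755813888
(4,3): OLD=366095776059249/4398046511104 → NEW=0, ERR=366095776059249/4398046511104
(4,4): OLD=4778834047514307/35184372088832 → NEW=255, ERR=-4193180835137853/35184372088832
(4,5): OLD=52324857418564227/1125899906842624 → NEW=0, ERR=52324857418564227/1125899906842624
(4,6): OLD=3252440252704037765/18014398509481984 → NEW=255, ERR=-1341231367213868155/18014398509481984
(5,0): OLD=16101124537527/549755813888 → NEW=0, ERR=16101124537527/549755813888
(5,1): OLD=261473757112125/4398046511104 → NEW=0, ERR=261473757112125/4398046511104
(5,2): OLD=3329425148118651/35184372088832 → NEW=0, ERR=3329425148118651/35184372088832
(5,3): OLD=42516482578522631/281474976710656 → NEW=255, ERR=-29259636482694649/281474976710656
(5,4): OLD=1354589721154759469/18014398509481984 → NEW=0, ERR=1354589721154759469/18014398509481984
(5,5): OLD=27527763008684353501/144115188075855872 → NEW=255, ERR=-9221609950658893859/144115188075855872
(5,6): OLD=354277345267575416147/2305843009213693952 → NEW=255, ERR=-233712622081916541613/2305843009213693952
Output grid:
  Row 0: ...#.##  (4 black, running=4)
  Row 1: ...#.##  (4 black, running=8)
  Row 2: ..#.#.#  (4 black, running=12)
  Row 3: ....###  (4 black, running=16)
  Row 4: ..#.#.#  (4 black, running=20)
  Row 5: ...#.##  (4 black, running=24)

Answer: 24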